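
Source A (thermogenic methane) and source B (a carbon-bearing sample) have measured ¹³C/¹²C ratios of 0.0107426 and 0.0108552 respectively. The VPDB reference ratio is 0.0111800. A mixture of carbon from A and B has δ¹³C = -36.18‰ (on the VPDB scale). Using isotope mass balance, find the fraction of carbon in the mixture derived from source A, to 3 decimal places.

δ_A = (0.0107426/0.0111800 − 1)×1000 = (0.960877 − 1)×1000 = -39.123‰
δ_B = (0.0108552/0.0111800 − 1)×1000 = (0.970948 − 1)×1000 = -29.052‰
f_A = (δ_mix − δ_B)/(δ_A − δ_B) = (-36.18 − (-29.052))/(-39.123 − (-29.052))
f_A = -7.128 / -10.072 = 0.7077

0.708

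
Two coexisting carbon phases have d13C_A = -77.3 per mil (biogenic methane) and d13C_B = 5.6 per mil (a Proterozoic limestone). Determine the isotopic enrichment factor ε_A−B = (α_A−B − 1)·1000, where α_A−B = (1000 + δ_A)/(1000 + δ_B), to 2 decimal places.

-82.44 per mil

α_A−B = (1000 + -77.3) / (1000 + 5.6) = 922.7 / 1005.6 = 0.917562
ε_A−B = (0.917562 − 1) × 1000 = -82.438 per mil
(The approximation ε ≈ δ_A − δ_B would give -82.9 per mil.)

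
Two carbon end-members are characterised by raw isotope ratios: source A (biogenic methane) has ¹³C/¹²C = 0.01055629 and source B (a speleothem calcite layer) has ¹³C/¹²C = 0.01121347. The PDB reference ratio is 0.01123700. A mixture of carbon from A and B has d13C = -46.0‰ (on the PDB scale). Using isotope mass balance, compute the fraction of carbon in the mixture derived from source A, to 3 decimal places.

δ_A = (0.01055629/0.01123700 − 1)×1000 = (0.939422 − 1)×1000 = -60.578‰
δ_B = (0.01121347/0.01123700 − 1)×1000 = (0.997906 − 1)×1000 = -2.094‰
f_A = (δ_mix − δ_B)/(δ_A − δ_B) = (-46.0 − (-2.094))/(-60.578 − (-2.094))
f_A = -43.906 / -58.484 = 0.7507

0.751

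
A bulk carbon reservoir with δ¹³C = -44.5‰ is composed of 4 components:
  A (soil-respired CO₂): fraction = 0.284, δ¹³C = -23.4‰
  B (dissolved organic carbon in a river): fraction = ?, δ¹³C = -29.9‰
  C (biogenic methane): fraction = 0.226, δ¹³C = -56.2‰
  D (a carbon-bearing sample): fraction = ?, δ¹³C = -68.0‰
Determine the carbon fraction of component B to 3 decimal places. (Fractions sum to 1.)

Let f_B and f_D be the unknown fractions; fractions sum to 1 so f_B + f_D = 0.490.
Mass balance: Σ fᵢ·δᵢ = δ_bulk ⇒ f_B·(-29.9) + f_D·(-68.0) = -44.5 − (-19.347) = -25.153
Substitute f_D = 0.490 − f_B:
f_B·(-29.9 − -68.0) = -25.153 − 0.490×(-68.0) = 8.167
f_B = 8.167 / 38.1 = 0.2144

0.214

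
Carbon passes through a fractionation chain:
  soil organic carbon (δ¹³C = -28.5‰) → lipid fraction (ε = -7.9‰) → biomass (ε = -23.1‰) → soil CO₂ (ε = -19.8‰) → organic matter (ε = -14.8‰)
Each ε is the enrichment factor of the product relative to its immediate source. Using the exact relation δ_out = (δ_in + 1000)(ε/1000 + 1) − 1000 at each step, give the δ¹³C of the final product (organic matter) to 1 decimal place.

-90.7‰

step 1: δ = (-28.50 + 1000)·(-7.9/1000 + 1) − 1000 = -36.17‰
step 2: δ = (-36.17 + 1000)·(-23.1/1000 + 1) − 1000 = -58.44‰
step 3: δ = (-58.44 + 1000)·(-19.8/1000 + 1) − 1000 = -77.08‰
step 4: δ = (-77.08 + 1000)·(-14.8/1000 + 1) − 1000 = -90.74‰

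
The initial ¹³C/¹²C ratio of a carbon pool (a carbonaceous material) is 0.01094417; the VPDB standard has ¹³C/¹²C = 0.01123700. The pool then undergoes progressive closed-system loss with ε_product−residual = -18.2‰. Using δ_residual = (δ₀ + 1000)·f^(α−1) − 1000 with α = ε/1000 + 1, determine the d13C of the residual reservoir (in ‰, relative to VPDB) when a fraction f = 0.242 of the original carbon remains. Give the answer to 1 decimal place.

δ₀ = (0.01094417/0.01123700 − 1)×1000 = (0.973941 − 1)×1000 = -26.059‰
α − 1 = ε/1000 = -0.0182
f^(α−1) = 0.242^(-0.0182) = 1.026159
δ_res = (-26.059 + 1000) × 1.026159 − 1000 = 999.418 − 1000 = -0.58‰

-0.6‰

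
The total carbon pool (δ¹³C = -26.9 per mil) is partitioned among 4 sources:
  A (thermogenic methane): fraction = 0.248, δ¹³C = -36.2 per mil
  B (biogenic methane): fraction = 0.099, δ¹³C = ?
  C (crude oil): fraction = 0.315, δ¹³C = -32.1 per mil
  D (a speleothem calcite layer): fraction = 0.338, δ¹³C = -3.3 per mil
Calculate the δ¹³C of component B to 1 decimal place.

-67.6 per mil

Isotope mass balance: δ_bulk = Σ fᵢ·δᵢ.
-26.9 = 0.248×(-36.2) + 0.099×δ_B + 0.315×(-32.1) + 0.338×(-3.3)
0.099·δ_B = -26.9 − (-20.205) = -6.695
δ_B = -6.695 / 0.099 = -67.63 per mil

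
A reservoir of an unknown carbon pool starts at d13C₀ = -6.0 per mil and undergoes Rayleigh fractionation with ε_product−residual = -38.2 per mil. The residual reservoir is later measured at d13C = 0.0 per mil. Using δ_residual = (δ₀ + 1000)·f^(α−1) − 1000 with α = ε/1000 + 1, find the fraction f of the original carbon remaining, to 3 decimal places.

0.854

α − 1 = ε/1000 = -0.0382
(δ_res + 1000)/(δ₀ + 1000) = (-0.0 + 1000)/(-6.0 + 1000) = 1000.0/994.0 = 1.006036
f = 1.006036^(1/-0.0382) = exp(ln(1.006036)/-0.0382) = exp(0.00602/-0.0382)
f = exp(-0.1575) = 0.8542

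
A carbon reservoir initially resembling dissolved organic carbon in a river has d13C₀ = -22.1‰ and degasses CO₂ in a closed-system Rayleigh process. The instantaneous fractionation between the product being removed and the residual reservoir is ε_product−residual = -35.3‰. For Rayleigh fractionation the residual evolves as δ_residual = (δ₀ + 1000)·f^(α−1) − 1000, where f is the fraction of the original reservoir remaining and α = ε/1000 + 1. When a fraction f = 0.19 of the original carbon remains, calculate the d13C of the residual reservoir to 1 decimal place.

36.9‰

Rayleigh residual: δ_res = (δ₀ + 1000)·f^(α−1) − 1000
α = ε/1000 + 1 = 0.96470, so α − 1 = -0.03530
f^(α−1) = 0.19^(-0.03530) = 1.060376
δ_res = (-22.1 + 1000) × 1.060376 − 1000 = 1036.942 − 1000 = 36.94‰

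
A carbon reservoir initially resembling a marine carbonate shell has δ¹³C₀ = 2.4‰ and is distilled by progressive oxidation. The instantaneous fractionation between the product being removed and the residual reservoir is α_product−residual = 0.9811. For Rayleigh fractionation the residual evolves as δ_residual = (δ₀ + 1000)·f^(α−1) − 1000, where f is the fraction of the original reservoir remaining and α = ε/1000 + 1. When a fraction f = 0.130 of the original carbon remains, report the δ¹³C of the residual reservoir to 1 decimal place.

Rayleigh residual: δ_res = (δ₀ + 1000)·f^(α−1) − 1000
α − 1 = -0.01890
f^(α−1) = 0.130^(-0.01890) = 1.039313
δ_res = (2.4 + 1000) × 1.039313 − 1000 = 1041.808 − 1000 = 41.81‰

41.8‰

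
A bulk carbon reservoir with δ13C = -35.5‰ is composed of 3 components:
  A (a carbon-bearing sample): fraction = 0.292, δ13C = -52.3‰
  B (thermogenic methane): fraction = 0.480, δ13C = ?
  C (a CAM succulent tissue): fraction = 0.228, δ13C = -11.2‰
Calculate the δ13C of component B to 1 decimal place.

-36.8‰

Isotope mass balance: δ_bulk = Σ fᵢ·δᵢ.
-35.5 = 0.292×(-52.3) + 0.480×δ_B + 0.228×(-11.2)
0.480·δ_B = -35.5 − (-17.825) = -17.675
δ_B = -17.675 / 0.480 = -36.82‰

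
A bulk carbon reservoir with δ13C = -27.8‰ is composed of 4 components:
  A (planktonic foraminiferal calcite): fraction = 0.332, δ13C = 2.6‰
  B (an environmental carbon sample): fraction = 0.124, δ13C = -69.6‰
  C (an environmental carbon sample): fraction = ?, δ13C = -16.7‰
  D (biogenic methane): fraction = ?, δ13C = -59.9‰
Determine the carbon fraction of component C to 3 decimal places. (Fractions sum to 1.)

Let f_C and f_D be the unknown fractions; fractions sum to 1 so f_C + f_D = 0.544.
Mass balance: Σ fᵢ·δᵢ = δ_bulk ⇒ f_C·(-16.7) + f_D·(-59.9) = -27.8 − (-7.767) = -20.033
Substitute f_D = 0.544 − f_C:
f_C·(-16.7 − -59.9) = -20.033 − 0.544×(-59.9) = 12.553
f_C = 12.553 / 43.2 = 0.2906

0.291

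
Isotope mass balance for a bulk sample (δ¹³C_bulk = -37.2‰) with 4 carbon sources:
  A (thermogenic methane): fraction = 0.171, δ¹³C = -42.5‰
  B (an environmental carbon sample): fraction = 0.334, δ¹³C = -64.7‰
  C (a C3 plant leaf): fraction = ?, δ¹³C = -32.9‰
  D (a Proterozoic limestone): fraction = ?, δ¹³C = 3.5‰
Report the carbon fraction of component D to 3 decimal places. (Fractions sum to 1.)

Let f_D and f_C be the unknown fractions; fractions sum to 1 so f_D + f_C = 0.495.
Mass balance: Σ fᵢ·δᵢ = δ_bulk ⇒ f_D·(3.5) + f_C·(-32.9) = -37.2 − (-28.877) = -8.323
Substitute f_C = 0.495 − f_D:
f_D·(3.5 − -32.9) = -8.323 − 0.495×(-32.9) = 7.963
f_D = 7.963 / 36.4 = 0.2188

0.219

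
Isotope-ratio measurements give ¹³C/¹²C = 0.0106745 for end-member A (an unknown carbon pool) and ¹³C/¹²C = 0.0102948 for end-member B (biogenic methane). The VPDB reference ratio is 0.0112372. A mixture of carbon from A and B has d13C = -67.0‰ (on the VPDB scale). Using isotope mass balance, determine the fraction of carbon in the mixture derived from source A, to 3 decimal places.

0.499

δ_A = (0.0106745/0.0112372 − 1)×1000 = (0.949925 − 1)×1000 = -50.075‰
δ_B = (0.0102948/0.0112372 − 1)×1000 = (0.916136 − 1)×1000 = -83.864‰
f_A = (δ_mix − δ_B)/(δ_A − δ_B) = (-67.0 − (-83.864))/(-50.075 − (-83.864))
f_A = 16.864 / 33.790 = 0.4991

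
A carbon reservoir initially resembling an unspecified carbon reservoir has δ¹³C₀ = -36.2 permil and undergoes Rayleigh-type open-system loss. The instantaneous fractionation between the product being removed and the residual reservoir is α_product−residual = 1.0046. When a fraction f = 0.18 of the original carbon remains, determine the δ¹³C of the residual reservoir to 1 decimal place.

-43.8 permil

Rayleigh residual: δ_res = (δ₀ + 1000)·f^(α−1) − 1000
α − 1 = 0.00460
f^(α−1) = 0.18^(0.00460) = 0.992143
δ_res = (-36.2 + 1000) × 0.992143 − 1000 = 956.227 − 1000 = -43.77 permil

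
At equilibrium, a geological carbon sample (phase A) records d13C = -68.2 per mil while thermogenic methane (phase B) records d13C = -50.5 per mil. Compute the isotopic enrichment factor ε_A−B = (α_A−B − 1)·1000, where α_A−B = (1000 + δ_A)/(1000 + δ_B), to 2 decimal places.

-18.64 per mil

α_A−B = (1000 + -68.2) / (1000 + -50.5) = 931.8 / 949.5 = 0.981359
ε_A−B = (0.981359 − 1) × 1000 = -18.641 per mil
(The approximation ε ≈ δ_A − δ_B would give -17.7 per mil.)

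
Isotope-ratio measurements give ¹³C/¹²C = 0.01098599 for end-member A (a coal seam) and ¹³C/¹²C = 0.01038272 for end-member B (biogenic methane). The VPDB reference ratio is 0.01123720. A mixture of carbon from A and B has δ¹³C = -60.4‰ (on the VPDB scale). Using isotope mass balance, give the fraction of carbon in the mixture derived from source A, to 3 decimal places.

δ_A = (0.01098599/0.01123720 − 1)×1000 = (0.977645 − 1)×1000 = -22.355‰
δ_B = (0.01038272/0.01123720 − 1)×1000 = (0.923960 − 1)×1000 = -76.040‰
f_A = (δ_mix − δ_B)/(δ_A − δ_B) = (-60.4 − (-76.040))/(-22.355 − (-76.040))
f_A = 15.640 / 53.685 = 0.2913

0.291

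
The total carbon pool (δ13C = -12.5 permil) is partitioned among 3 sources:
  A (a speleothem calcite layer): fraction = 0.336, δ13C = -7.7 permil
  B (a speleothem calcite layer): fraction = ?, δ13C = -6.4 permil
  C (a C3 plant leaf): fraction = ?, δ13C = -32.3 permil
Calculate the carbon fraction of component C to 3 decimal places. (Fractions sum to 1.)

Let f_C and f_B be the unknown fractions; fractions sum to 1 so f_C + f_B = 0.664.
Mass balance: Σ fᵢ·δᵢ = δ_bulk ⇒ f_C·(-32.3) + f_B·(-6.4) = -12.5 − (-2.587) = -9.913
Substitute f_B = 0.664 − f_C:
f_C·(-32.3 − -6.4) = -9.913 − 0.664×(-6.4) = -5.663
f_C = -5.663 / -25.9 = 0.2187

0.219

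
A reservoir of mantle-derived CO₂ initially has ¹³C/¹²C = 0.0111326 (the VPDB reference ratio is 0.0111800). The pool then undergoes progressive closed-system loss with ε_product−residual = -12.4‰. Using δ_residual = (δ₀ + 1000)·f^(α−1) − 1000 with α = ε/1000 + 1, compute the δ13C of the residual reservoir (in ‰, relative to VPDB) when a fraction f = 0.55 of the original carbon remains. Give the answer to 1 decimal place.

δ₀ = (0.0111326/0.0111800 − 1)×1000 = (0.995760 − 1)×1000 = -4.240‰
α − 1 = ε/1000 = -0.0124
f^(α−1) = 0.55^(-0.0124) = 1.007441
δ_res = (-4.240 + 1000) × 1.007441 − 1000 = 1003.169 − 1000 = 3.17‰

3.2‰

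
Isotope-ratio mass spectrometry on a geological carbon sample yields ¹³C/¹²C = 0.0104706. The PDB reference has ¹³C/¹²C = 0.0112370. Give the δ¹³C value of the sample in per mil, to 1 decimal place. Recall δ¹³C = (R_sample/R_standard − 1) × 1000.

-68.2 per mil

δ¹³C = (R_sample / R_standard − 1) × 1000
R_sample / R_standard = 0.0104706 / 0.0112370 = 0.931797
δ¹³C = (0.931797 − 1) × 1000 = -68.20 per mil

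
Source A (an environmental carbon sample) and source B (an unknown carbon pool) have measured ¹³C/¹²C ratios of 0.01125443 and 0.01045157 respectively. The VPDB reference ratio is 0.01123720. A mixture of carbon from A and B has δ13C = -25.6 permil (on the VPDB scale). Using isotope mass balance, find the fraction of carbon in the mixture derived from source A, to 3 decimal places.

0.620

δ_A = (0.01125443/0.01123720 − 1)×1000 = (1.001533 − 1)×1000 = 1.533 permil
δ_B = (0.01045157/0.01123720 − 1)×1000 = (0.930087 − 1)×1000 = -69.913 permil
f_A = (δ_mix − δ_B)/(δ_A − δ_B) = (-25.6 − (-69.913))/(1.533 − (-69.913))
f_A = 44.313 / 71.447 = 0.6202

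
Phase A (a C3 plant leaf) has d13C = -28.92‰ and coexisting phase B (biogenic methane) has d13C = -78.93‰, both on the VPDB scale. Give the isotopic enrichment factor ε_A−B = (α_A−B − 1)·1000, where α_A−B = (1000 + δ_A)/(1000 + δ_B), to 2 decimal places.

54.30‰

α_A−B = (1000 + -28.92) / (1000 + -78.93) = 971.08 / 921.07 = 1.054296
ε_A−B = (1.054296 − 1) × 1000 = 54.296‰
(The approximation ε ≈ δ_A − δ_B would give 50.01‰.)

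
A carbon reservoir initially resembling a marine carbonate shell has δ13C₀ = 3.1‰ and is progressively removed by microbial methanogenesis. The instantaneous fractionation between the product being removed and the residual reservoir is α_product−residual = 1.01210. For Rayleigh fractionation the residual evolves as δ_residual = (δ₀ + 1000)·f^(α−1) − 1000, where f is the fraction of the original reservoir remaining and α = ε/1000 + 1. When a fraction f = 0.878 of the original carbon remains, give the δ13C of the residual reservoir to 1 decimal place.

Rayleigh residual: δ_res = (δ₀ + 1000)·f^(α−1) − 1000
α − 1 = 0.01210
f^(α−1) = 0.878^(0.01210) = 0.998427
δ_res = (3.1 + 1000) × 0.998427 − 1000 = 1001.522 − 1000 = 1.52‰

1.5‰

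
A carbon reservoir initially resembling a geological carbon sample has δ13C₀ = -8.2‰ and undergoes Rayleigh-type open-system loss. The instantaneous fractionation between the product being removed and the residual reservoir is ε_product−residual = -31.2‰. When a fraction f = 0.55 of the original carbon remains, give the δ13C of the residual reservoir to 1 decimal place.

Rayleigh residual: δ_res = (δ₀ + 1000)·f^(α−1) − 1000
α = ε/1000 + 1 = 0.96880, so α − 1 = -0.03120
f^(α−1) = 0.55^(-0.03120) = 1.018828
δ_res = (-8.2 + 1000) × 1.018828 − 1000 = 1010.473 − 1000 = 10.47‰

10.5‰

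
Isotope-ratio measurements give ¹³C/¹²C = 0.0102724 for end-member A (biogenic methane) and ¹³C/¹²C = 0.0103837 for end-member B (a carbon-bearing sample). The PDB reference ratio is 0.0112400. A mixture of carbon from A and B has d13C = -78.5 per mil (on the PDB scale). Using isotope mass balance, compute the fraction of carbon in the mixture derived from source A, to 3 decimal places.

δ_A = (0.0102724/0.0112400 − 1)×1000 = (0.913915 − 1)×1000 = -86.085 per mil
δ_B = (0.0103837/0.0112400 − 1)×1000 = (0.923817 − 1)×1000 = -76.183 per mil
f_A = (δ_mix − δ_B)/(δ_A − δ_B) = (-78.5 − (-76.183))/(-86.085 − (-76.183))
f_A = -2.317 / -9.902 = 0.2340

0.234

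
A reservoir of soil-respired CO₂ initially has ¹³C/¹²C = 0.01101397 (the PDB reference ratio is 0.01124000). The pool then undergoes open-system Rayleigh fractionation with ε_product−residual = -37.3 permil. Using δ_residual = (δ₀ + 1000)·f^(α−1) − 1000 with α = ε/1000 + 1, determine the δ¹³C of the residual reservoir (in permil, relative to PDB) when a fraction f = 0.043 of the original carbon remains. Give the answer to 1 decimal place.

101.9 permil

δ₀ = (0.01101397/0.01124000 − 1)×1000 = (0.979891 − 1)×1000 = -20.109 permil
α − 1 = ε/1000 = -0.0373
f^(α−1) = 0.043^(-0.0373) = 1.124532
δ_res = (-20.109 + 1000) × 1.124532 − 1000 = 1101.918 − 1000 = 101.92 permil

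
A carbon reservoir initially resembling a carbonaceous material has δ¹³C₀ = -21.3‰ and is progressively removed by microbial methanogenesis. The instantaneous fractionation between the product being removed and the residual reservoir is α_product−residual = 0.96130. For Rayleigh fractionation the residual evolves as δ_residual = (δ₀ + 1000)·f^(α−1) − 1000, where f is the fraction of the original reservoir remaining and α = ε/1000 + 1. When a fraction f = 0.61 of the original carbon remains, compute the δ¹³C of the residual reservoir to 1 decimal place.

-2.4‰

Rayleigh residual: δ_res = (δ₀ + 1000)·f^(α−1) − 1000
α − 1 = -0.03870
f^(α−1) = 0.61^(-0.03870) = 1.019313
δ_res = (-21.3 + 1000) × 1.019313 − 1000 = 997.602 − 1000 = -2.40‰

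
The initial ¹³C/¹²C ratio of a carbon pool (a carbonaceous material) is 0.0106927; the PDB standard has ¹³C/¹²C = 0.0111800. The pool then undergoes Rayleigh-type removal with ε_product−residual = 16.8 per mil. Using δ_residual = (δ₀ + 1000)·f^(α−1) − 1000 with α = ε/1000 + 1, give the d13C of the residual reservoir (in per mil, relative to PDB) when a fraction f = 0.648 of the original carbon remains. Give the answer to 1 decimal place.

-50.5 per mil

δ₀ = (0.0106927/0.0111800 − 1)×1000 = (0.956413 − 1)×1000 = -43.587 per mil
α − 1 = ε/1000 = 0.0168
f^(α−1) = 0.648^(0.0168) = 0.992738
δ_res = (-43.587 + 1000) × 0.992738 − 1000 = 949.467 − 1000 = -50.53 per mil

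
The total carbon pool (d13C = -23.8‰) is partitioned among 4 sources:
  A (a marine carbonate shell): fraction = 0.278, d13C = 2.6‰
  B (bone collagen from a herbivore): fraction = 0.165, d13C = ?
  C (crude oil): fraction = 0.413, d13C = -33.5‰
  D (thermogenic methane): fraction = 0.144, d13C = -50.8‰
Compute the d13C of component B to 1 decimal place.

-20.4‰

Isotope mass balance: δ_bulk = Σ fᵢ·δᵢ.
-23.8 = 0.278×(2.6) + 0.165×δ_B + 0.413×(-33.5) + 0.144×(-50.8)
0.165·δ_B = -23.8 − (-20.428) = -3.372
δ_B = -3.372 / 0.165 = -20.44‰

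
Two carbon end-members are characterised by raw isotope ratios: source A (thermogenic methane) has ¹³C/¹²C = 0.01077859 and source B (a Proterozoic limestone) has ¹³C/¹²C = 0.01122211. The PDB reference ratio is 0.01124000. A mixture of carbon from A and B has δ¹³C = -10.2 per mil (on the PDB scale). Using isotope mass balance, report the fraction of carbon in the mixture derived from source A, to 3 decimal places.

δ_A = (0.01077859/0.01124000 − 1)×1000 = (0.958949 − 1)×1000 = -41.051 per mil
δ_B = (0.01122211/0.01124000 − 1)×1000 = (0.998408 − 1)×1000 = -1.592 per mil
f_A = (δ_mix − δ_B)/(δ_A − δ_B) = (-10.2 − (-1.592))/(-41.051 − (-1.592))
f_A = -8.608 / -39.459 = 0.2182

0.218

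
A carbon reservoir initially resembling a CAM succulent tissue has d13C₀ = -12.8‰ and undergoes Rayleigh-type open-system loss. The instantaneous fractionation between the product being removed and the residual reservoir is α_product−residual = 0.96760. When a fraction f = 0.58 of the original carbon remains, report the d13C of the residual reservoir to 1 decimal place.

Rayleigh residual: δ_res = (δ₀ + 1000)·f^(α−1) − 1000
α − 1 = -0.03240
f^(α−1) = 0.58^(-0.03240) = 1.017806
δ_res = (-12.8 + 1000) × 1.017806 − 1000 = 1004.778 − 1000 = 4.78‰

4.8‰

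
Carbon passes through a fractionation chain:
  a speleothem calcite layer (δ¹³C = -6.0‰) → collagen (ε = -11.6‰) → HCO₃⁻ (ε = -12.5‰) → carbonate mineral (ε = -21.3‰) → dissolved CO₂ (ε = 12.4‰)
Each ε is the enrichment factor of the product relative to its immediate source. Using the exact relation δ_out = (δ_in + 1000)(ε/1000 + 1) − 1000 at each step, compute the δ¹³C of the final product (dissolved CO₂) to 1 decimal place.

-38.7‰

step 1: δ = (-6.00 + 1000)·(-11.6/1000 + 1) − 1000 = -17.53‰
step 2: δ = (-17.53 + 1000)·(-12.5/1000 + 1) − 1000 = -29.81‰
step 3: δ = (-29.81 + 1000)·(-21.3/1000 + 1) − 1000 = -50.48‰
step 4: δ = (-50.48 + 1000)·(12.4/1000 + 1) − 1000 = -38.70‰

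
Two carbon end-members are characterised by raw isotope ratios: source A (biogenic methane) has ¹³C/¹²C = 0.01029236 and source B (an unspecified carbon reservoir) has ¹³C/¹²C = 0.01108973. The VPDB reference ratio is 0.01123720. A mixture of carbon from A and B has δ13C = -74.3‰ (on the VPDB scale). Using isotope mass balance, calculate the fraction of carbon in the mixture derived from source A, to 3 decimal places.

δ_A = (0.01029236/0.01123720 − 1)×1000 = (0.915919 − 1)×1000 = -84.081‰
δ_B = (0.01108973/0.01123720 − 1)×1000 = (0.986877 − 1)×1000 = -13.123‰
f_A = (δ_mix − δ_B)/(δ_A − δ_B) = (-74.3 − (-13.123))/(-84.081 − (-13.123))
f_A = -61.177 / -70.958 = 0.8622

0.862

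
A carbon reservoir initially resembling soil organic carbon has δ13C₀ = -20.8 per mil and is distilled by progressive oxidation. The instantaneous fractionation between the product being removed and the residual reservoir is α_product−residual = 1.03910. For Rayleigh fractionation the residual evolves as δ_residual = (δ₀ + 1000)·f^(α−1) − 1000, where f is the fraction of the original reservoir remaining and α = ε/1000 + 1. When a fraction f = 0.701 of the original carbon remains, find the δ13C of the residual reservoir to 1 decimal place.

Rayleigh residual: δ_res = (δ₀ + 1000)·f^(α−1) − 1000
α − 1 = 0.03910
f^(α−1) = 0.701^(0.03910) = 0.986206
δ_res = (-20.8 + 1000) × 0.986206 − 1000 = 965.693 − 1000 = -34.31 per mil

-34.3 per mil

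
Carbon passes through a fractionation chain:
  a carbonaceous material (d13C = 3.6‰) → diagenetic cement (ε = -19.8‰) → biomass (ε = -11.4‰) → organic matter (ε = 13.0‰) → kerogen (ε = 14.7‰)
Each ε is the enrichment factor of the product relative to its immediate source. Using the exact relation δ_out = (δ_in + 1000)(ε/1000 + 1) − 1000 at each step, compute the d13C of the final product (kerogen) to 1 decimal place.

step 1: δ = (3.60 + 1000)·(-19.8/1000 + 1) − 1000 = -16.27‰
step 2: δ = (-16.27 + 1000)·(-11.4/1000 + 1) − 1000 = -27.49‰
step 3: δ = (-27.49 + 1000)·(13.0/1000 + 1) − 1000 = -14.84‰
step 4: δ = (-14.84 + 1000)·(14.7/1000 + 1) − 1000 = -0.36‰

-0.4‰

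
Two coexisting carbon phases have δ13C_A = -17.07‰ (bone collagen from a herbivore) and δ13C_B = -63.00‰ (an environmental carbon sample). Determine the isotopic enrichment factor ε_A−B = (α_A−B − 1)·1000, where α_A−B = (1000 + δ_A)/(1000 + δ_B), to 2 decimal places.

49.02‰

α_A−B = (1000 + -17.07) / (1000 + -63.00) = 982.93 / 937.00 = 1.049018
ε_A−B = (1.049018 − 1) × 1000 = 49.018‰
(The approximation ε ≈ δ_A − δ_B would give 45.93‰.)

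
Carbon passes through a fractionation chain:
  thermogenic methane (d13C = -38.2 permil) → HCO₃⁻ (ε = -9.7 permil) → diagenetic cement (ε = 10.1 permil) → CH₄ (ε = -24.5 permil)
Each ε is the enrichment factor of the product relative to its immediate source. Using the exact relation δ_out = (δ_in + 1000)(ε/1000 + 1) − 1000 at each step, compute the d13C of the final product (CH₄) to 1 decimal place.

-61.5 permil

step 1: δ = (-38.20 + 1000)·(-9.7/1000 + 1) − 1000 = -47.53 permil
step 2: δ = (-47.53 + 1000)·(10.1/1000 + 1) − 1000 = -37.91 permil
step 3: δ = (-37.91 + 1000)·(-24.5/1000 + 1) − 1000 = -61.48 permil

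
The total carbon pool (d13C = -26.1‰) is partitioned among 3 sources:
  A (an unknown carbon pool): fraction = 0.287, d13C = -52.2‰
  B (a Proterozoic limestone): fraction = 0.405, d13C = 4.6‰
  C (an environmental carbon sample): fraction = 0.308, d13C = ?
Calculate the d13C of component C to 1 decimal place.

Isotope mass balance: δ_bulk = Σ fᵢ·δᵢ.
-26.1 = 0.287×(-52.2) + 0.405×(4.6) + 0.308×δ_C
0.308·δ_C = -26.1 − (-13.118) = -12.982
δ_C = -12.982 / 0.308 = -42.15‰

-42.1‰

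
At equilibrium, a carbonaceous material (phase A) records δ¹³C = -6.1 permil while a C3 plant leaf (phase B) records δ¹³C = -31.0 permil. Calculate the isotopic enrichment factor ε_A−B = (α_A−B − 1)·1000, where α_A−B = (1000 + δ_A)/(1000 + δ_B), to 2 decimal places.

α_A−B = (1000 + -6.1) / (1000 + -31.0) = 993.9 / 969.0 = 1.025697
ε_A−B = (1.025697 − 1) × 1000 = 25.697 permil
(The approximation ε ≈ δ_A − δ_B would give 24.9 permil.)

25.70 permil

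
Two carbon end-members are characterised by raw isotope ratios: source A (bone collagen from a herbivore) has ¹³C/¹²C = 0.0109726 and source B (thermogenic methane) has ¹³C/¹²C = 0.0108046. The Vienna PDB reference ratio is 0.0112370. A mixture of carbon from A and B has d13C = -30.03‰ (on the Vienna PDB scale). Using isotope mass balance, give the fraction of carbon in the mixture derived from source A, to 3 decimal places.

0.565

δ_A = (0.0109726/0.0112370 − 1)×1000 = (0.976471 − 1)×1000 = -23.529‰
δ_B = (0.0108046/0.0112370 − 1)×1000 = (0.961520 − 1)×1000 = -38.480‰
f_A = (δ_mix − δ_B)/(δ_A − δ_B) = (-30.03 − (-38.480))/(-23.529 − (-38.480))
f_A = 8.450 / 14.951 = 0.5652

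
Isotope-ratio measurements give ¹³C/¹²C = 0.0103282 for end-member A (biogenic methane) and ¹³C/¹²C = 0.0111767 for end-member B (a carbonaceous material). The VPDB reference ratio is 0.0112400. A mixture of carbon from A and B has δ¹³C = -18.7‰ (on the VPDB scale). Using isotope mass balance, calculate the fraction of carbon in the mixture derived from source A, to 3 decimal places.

0.173

δ_A = (0.0103282/0.0112400 − 1)×1000 = (0.918879 − 1)×1000 = -81.121‰
δ_B = (0.0111767/0.0112400 − 1)×1000 = (0.994368 − 1)×1000 = -5.632‰
f_A = (δ_mix − δ_B)/(δ_A − δ_B) = (-18.7 − (-5.632))/(-81.121 − (-5.632))
f_A = -13.068 / -75.489 = 0.1731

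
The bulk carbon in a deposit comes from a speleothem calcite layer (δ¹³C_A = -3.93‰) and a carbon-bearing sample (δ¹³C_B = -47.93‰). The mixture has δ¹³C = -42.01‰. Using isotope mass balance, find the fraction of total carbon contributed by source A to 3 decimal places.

δ_mix = f_A·δ_A + (1 − f_A)·δ_B  ⇒  f_A = (δ_mix − δ_B)/(δ_A − δ_B)
f_A = (-42.01 − (-47.93)) / (-3.93 − (-47.93))
f_A = 5.92 / 44.00 = 0.1345

0.135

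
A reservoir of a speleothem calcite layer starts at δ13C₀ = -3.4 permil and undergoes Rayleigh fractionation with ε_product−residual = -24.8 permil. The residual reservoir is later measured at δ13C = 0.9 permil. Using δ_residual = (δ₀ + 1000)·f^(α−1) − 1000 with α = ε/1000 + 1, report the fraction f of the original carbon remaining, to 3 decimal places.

α − 1 = ε/1000 = -0.0248
(δ_res + 1000)/(δ₀ + 1000) = (0.9 + 1000)/(-3.4 + 1000) = 1000.9/996.6 = 1.004315
f = 1.004315^(1/-0.0248) = exp(ln(1.004315)/-0.0248) = exp(0.00431/-0.0248)
f = exp(-0.1736) = 0.8406

0.841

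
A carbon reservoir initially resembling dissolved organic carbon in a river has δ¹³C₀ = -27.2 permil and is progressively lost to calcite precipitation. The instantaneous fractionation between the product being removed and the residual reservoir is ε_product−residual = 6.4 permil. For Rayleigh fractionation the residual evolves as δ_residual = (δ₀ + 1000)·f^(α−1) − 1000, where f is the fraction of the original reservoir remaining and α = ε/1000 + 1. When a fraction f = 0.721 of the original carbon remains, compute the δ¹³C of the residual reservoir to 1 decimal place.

Rayleigh residual: δ_res = (δ₀ + 1000)·f^(α−1) − 1000
α = ε/1000 + 1 = 1.00640, so α − 1 = 0.00640
f^(α−1) = 0.721^(0.00640) = 0.997909
δ_res = (-27.2 + 1000) × 0.997909 − 1000 = 970.766 − 1000 = -29.23 permil

-29.2 permil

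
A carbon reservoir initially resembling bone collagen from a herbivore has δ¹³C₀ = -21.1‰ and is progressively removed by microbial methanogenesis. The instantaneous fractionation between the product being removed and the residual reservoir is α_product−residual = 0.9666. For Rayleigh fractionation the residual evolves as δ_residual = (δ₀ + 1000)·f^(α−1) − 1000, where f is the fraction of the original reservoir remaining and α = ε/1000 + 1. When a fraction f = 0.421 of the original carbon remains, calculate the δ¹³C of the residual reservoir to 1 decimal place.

Rayleigh residual: δ_res = (δ₀ + 1000)·f^(α−1) − 1000
α − 1 = -0.03340
f^(α−1) = 0.421^(-0.03340) = 1.029317
δ_res = (-21.1 + 1000) × 1.029317 − 1000 = 1007.598 − 1000 = 7.60‰

7.6‰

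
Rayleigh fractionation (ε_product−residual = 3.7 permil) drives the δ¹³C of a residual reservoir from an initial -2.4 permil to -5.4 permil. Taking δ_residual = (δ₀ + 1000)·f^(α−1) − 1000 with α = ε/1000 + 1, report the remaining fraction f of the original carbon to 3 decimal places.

0.443

α − 1 = ε/1000 = 0.0037
(δ_res + 1000)/(δ₀ + 1000) = (-5.4 + 1000)/(-2.4 + 1000) = 994.6/997.6 = 0.996993
f = 0.996993^(1/0.0037) = exp(ln(0.996993)/0.0037) = exp(-0.00301/0.0037)
f = exp(-0.8140) = 0.4431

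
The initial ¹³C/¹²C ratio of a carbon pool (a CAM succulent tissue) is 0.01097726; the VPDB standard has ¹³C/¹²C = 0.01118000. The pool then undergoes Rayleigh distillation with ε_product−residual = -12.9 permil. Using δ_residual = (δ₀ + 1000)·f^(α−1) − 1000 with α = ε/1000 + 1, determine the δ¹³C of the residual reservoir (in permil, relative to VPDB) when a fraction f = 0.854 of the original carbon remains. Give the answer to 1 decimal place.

δ₀ = (0.01097726/0.01118000 − 1)×1000 = (0.981866 − 1)×1000 = -18.134 permil
α − 1 = ε/1000 = -0.0129
f^(α−1) = 0.854^(-0.0129) = 1.002038
δ_res = (-18.134 + 1000) × 1.002038 − 1000 = 983.867 − 1000 = -16.13 permil

-16.1 permil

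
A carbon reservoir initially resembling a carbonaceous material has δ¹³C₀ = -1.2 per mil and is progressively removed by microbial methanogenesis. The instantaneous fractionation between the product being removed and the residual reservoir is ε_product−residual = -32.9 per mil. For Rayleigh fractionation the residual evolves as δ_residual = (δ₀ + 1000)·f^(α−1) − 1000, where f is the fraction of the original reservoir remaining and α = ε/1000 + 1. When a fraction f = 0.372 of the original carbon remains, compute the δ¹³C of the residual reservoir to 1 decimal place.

Rayleigh residual: δ_res = (δ₀ + 1000)·f^(α−1) − 1000
α = ε/1000 + 1 = 0.96710, so α − 1 = -0.03290
f^(α−1) = 0.372^(-0.03290) = 1.033069
δ_res = (-1.2 + 1000) × 1.033069 − 1000 = 1031.829 − 1000 = 31.83 per mil

31.8 per mil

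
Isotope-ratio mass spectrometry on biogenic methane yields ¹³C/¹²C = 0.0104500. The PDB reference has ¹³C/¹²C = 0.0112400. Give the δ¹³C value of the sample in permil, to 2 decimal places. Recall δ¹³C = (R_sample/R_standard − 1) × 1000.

δ¹³C = (R_sample / R_standard − 1) × 1000
R_sample / R_standard = 0.0104500 / 0.0112400 = 0.929715
δ¹³C = (0.929715 − 1) × 1000 = -70.285 permil

-70.28 permil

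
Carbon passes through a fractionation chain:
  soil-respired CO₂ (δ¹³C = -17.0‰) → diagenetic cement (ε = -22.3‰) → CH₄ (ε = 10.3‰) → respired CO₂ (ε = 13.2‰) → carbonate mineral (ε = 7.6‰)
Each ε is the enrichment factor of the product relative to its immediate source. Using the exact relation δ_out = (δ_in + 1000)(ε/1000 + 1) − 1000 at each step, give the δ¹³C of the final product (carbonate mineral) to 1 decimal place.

step 1: δ = (-17.00 + 1000)·(-22.3/1000 + 1) − 1000 = -38.92‰
step 2: δ = (-38.92 + 1000)·(10.3/1000 + 1) − 1000 = -29.02‰
step 3: δ = (-29.02 + 1000)·(13.2/1000 + 1) − 1000 = -16.20‰
step 4: δ = (-16.20 + 1000)·(7.6/1000 + 1) − 1000 = -8.73‰

-8.7‰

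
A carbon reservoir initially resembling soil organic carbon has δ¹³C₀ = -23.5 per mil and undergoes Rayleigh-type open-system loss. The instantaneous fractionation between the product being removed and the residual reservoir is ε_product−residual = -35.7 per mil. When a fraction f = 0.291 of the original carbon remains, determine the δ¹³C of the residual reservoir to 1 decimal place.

20.5 per mil

Rayleigh residual: δ_res = (δ₀ + 1000)·f^(α−1) − 1000
α = ε/1000 + 1 = 0.96430, so α − 1 = -0.03570
f^(α−1) = 0.291^(-0.03570) = 1.045055
δ_res = (-23.5 + 1000) × 1.045055 − 1000 = 1020.496 − 1000 = 20.50 per mil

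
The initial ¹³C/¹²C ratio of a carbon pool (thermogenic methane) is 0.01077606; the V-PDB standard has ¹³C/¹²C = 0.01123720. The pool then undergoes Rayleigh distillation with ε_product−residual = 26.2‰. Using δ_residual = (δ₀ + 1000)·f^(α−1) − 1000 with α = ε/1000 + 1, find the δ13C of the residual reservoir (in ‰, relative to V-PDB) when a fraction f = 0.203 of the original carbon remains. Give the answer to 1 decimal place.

δ₀ = (0.01077606/0.01123720 − 1)×1000 = (0.958963 − 1)×1000 = -41.037‰
α − 1 = ε/1000 = 0.0262
f^(α−1) = 0.203^(0.0262) = 0.959083
δ_res = (-41.037 + 1000) × 0.959083 − 1000 = 919.726 − 1000 = -80.27‰

-80.3‰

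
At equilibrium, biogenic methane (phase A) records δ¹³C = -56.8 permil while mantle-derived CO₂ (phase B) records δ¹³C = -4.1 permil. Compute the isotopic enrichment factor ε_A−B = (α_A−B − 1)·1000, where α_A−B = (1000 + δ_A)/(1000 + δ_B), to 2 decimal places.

-52.92 permil

α_A−B = (1000 + -56.8) / (1000 + -4.1) = 943.2 / 995.9 = 0.947083
ε_A−B = (0.947083 − 1) × 1000 = -52.917 permil
(The approximation ε ≈ δ_A − δ_B would give -52.7 permil.)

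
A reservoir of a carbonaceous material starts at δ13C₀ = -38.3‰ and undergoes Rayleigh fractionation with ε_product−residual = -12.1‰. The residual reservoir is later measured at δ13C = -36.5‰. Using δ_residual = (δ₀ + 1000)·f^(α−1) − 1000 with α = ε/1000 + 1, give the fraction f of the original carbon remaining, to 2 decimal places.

α − 1 = ε/1000 = -0.0121
(δ_res + 1000)/(δ₀ + 1000) = (-36.5 + 1000)/(-38.3 + 1000) = 963.5/961.7 = 1.001872
f = 1.001872^(1/-0.0121) = exp(ln(1.001872)/-0.0121) = exp(0.00187/-0.0121)
f = exp(-0.1545) = 0.8568

0.86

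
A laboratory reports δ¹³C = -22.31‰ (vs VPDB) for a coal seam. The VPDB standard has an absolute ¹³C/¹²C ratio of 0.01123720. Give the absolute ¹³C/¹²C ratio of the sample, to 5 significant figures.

R_sample = R_standard × (δ¹³C/1000 + 1)
R_sample = 0.01123720 × (-22.31/1000 + 1) = 0.01123720 × 0.977690
R_sample = 0.0109865

0.010986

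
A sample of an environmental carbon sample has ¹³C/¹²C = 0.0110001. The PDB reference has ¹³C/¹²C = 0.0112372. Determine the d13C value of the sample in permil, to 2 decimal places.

-21.10 permil

d13C = (R_sample / R_standard − 1) × 1000
R_sample / R_standard = 0.0110001 / 0.0112372 = 0.978900
d13C = (0.978900 − 1) × 1000 = -21.100 permil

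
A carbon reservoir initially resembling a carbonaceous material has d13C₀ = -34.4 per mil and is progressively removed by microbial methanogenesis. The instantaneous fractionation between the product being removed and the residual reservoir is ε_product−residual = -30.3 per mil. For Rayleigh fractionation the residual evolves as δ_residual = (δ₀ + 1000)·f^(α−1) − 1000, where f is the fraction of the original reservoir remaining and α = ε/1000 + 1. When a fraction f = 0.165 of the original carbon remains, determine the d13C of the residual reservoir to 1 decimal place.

19.8 per mil

Rayleigh residual: δ_res = (δ₀ + 1000)·f^(α−1) − 1000
α = ε/1000 + 1 = 0.96970, so α − 1 = -0.03030
f^(α−1) = 0.165^(-0.03030) = 1.056113
δ_res = (-34.4 + 1000) × 1.056113 − 1000 = 1019.782 − 1000 = 19.78 per mil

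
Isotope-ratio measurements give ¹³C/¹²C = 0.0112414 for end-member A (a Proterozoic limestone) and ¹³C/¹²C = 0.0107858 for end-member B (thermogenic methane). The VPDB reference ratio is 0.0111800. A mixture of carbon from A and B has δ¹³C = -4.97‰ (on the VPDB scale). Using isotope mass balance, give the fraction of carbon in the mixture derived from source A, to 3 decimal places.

δ_A = (0.0112414/0.0111800 − 1)×1000 = (1.005492 − 1)×1000 = 5.492‰
δ_B = (0.0107858/0.0111800 − 1)×1000 = (0.964741 − 1)×1000 = -35.259‰
f_A = (δ_mix − δ_B)/(δ_A − δ_B) = (-4.97 − (-35.259))/(5.492 − (-35.259))
f_A = 30.289 / 40.751 = 0.7433

0.743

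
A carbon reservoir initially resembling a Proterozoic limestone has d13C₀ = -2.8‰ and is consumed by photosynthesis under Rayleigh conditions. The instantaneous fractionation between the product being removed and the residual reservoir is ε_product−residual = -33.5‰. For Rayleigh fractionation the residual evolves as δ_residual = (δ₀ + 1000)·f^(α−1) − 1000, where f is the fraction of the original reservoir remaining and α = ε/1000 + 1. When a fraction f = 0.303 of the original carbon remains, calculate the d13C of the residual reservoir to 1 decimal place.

Rayleigh residual: δ_res = (δ₀ + 1000)·f^(α−1) − 1000
α = ε/1000 + 1 = 0.96650, so α − 1 = -0.03350
f^(α−1) = 0.303^(-0.03350) = 1.040811
δ_res = (-2.8 + 1000) × 1.040811 − 1000 = 1037.896 − 1000 = 37.90‰

37.9‰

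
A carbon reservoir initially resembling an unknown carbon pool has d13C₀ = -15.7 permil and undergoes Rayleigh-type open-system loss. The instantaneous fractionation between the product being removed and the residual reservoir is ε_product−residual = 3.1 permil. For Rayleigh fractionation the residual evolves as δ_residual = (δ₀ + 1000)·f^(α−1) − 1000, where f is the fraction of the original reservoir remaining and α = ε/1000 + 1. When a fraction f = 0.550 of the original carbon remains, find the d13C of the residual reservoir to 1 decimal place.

-17.5 permil

Rayleigh residual: δ_res = (δ₀ + 1000)·f^(α−1) − 1000
α = ε/1000 + 1 = 1.00310, so α − 1 = 0.00310
f^(α−1) = 0.550^(0.00310) = 0.998148
δ_res = (-15.7 + 1000) × 0.998148 − 1000 = 982.477 − 1000 = -17.52 permil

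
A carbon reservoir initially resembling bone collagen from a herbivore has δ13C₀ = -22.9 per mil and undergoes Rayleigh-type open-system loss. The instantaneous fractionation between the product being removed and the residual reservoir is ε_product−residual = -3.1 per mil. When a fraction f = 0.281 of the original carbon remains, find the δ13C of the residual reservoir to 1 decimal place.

Rayleigh residual: δ_res = (δ₀ + 1000)·f^(α−1) − 1000
α = ε/1000 + 1 = 0.99690, so α − 1 = -0.00310
f^(α−1) = 0.281^(-0.00310) = 1.003943
δ_res = (-22.9 + 1000) × 1.003943 − 1000 = 980.953 − 1000 = -19.05 per mil

-19.0 per mil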